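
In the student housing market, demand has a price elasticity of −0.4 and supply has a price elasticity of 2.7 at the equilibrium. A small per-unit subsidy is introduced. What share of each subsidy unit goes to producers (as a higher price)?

Producer share = 4/31

For a small subsidy around the equilibrium, the benefit split depends on the relative slopes, which at a point are proportional to the elasticities.
Buyer share = εs/(εs + |εd|) = 2.7/(2.7 + 0.4) = 27/31; seller share = |εd|/(εs + |εd|) = 4/31.
So producers capture 4/31 of the subsidy.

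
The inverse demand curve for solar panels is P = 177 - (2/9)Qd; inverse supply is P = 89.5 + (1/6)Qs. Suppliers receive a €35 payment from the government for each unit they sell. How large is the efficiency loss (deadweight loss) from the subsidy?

Pre-subsidy: 177 - (2/9)Q = 89.5 + (1/6)Q gives Q* = 225 and P* = 127.
With the subsidy, sellers receive Ps = Pb + 35 for each unit, where Pb is the price buyers pay.
On the curves, Pb = 177 - (2/9)Q and Ps = 89.5 + (1/6)Q; the wedge Ps − Pb = 35 gives 89.5 + (1/6)Q − (177 - (2/9)Q) = 35, so Q' = 315.
Then Pb = 177 − (2/9)·315 = 107 and Ps = 89.5 + (1/6)·315 = 142.
The subsidy expands output by 315 − 225 = 90 past the efficient level; on those units the gap between marginal cost and willingness to pay runs from 0 up to 35.
DWL = ½ × 35 × 90 = 1575.

Deadweight loss = €1575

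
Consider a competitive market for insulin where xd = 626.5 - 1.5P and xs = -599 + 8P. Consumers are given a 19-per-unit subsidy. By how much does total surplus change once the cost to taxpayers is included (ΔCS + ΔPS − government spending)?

Net change in total surplus = -228

Pre-subsidy: 626.5 - 1.5P = -599 + 8P gives P* = 129, x* = 433.
With the rebate, buyers effectively pay Pb = Ps − 19, where Ps is the price sellers receive.
Demand in terms of Ps becomes xd = 626.5 − 1.5(Ps − 19) = 655 - 1.5Ps. Setting this equal to supply: 655 - 1.5Ps = -599 + 8Ps, so Ps = 132.
Buyers pay Pb = 132 − 19 = 113; x' = -599 + 8·132 = 457.
ΔCS = ½(433 + 457)(129 − 113) = 7120; ΔPS = ½(433 + 457)(132 − 129) = 1335.
Government spending = 19 × 457 = 8683.
Net change = 7120 + 1335 − 8683 = -228. The loss equals the DWL triangle ½·19·24.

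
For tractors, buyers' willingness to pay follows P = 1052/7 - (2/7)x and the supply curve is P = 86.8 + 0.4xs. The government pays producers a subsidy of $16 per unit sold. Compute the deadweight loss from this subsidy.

Deadweight loss = 560/3

Pre-subsidy: 1052/7 - (2/7)x = 86.8 + 0.4x gives x* = 1111/12 and P* = 743/6.
With the subsidy, sellers receive Ps = Pb + 16 for each unit, where Pb is the price buyers pay.
On the curves, Pb = 1052/7 - (2/7)x and Ps = 86.8 + 0.4x; the wedge Ps − Pb = 16 gives 86.8 + 0.4x − (1052/7 - (2/7)x) = 16, so x' = 1391/12.
Then Pb = 1052/7 − (2/7)·(1391/12) = 703/6 and Ps = 86.8 + 0.4·(1391/12) = 799/6.
The subsidy expands output by 1391/12 − 1111/12 = 70/3 past the efficient level; on those units the gap between marginal cost and willingness to pay runs from 0 up to 16.
DWL = ½ × 16 × 70/3 = 560/3.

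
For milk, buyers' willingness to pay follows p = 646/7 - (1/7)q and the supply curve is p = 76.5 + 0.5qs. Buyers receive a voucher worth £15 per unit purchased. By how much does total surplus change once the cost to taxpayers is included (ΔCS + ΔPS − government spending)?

Net change in total surplus = -£175

Pre-subsidy: 646/7 - (1/7)q = 76.5 + 0.5q gives q* = 221/9 and p* = 799/9.
With the rebate, buyers effectively pay pb = ps − 15, where ps is the price sellers receive.
On the curves, pb = 646/7 - (1/7)q and ps = 76.5 + 0.5q; the wedge ps − pb = 15 gives 76.5 + 0.5q − (646/7 - (1/7)q) = 15, so q' = 431/9.
Then pb = 646/7 − (1/7)·(431/9) = 769/9 and ps = 76.5 + 0.5·(431/9) = 904/9.
ΔCS = ½(221/9 + 431/9)(799/9 − 769/9) = 3260/27; ΔPS = ½(221/9 + 431/9)(904/9 − 799/9) = 11410/27.
Government spending = 15 × 431/9 = 2155/3.
Net change = 3260/27 + 11410/27 − 2155/3 = -175. The loss equals the DWL triangle ½·15·70/3.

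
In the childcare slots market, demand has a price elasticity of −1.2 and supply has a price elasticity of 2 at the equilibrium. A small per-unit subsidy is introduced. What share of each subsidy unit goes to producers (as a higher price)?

For a small subsidy around the equilibrium, the benefit split depends on the relative slopes, which at a point are proportional to the elasticities.
Buyer share = εs/(εs + |εd|) = 2/(2 + 1.2) = 0.625; seller share = |εd|/(εs + |εd|) = 0.375.
So producers capture 0.375 of the subsidy.

Producer share = 0.375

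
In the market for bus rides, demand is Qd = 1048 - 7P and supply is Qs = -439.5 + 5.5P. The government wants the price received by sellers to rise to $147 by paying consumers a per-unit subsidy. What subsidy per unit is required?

At a seller price of 147, quantity supplied is -439.5 + 5.5·147 = 369.
Buyers absorb 369 only when they pay Pb with 1048 − 7·Pb = 369, i.e. Pb = 97.
s = Ps − Pb = 147 − 97 = 50.

Required subsidy s = $50 per unit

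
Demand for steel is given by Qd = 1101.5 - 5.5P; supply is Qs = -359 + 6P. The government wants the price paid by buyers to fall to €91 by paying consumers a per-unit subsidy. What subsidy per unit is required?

At a buyer price of 91, quantity demanded is 1101.5 − 5.5·91 = 601.
Sellers supply 601 only when they receive Ps with -359 + 6·Ps = 601, i.e. Ps = 160.
s = Ps − Pb = 160 − 91 = 69.

Required subsidy s = €69 per unit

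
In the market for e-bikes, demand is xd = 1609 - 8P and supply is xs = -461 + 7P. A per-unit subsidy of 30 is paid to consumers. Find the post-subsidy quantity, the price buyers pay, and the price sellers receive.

Pre-subsidy: 1609 - 8P = -461 + 7P gives P* = 138, x* = 505.
With the rebate, buyers effectively pay Pb = Ps − 30, where Ps is the price sellers receive.
Demand in terms of Ps becomes xd = 1609 − 8(Ps − 30) = 1849 - 8Ps. Setting this equal to supply: 1849 - 8Ps = -461 + 7Ps, so Ps = 154.
Buyers pay Pb = 154 − 30 = 124; x' = -461 + 7·154 = 617.

x' = 617; buyers pay 124; sellers receive 154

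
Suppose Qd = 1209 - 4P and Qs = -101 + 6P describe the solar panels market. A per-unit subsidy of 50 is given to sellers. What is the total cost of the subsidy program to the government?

Government cost = 40250

Pre-subsidy: 1209 - 4P = -101 + 6P gives P* = 131, Q* = 685.
With the subsidy, sellers receive Ps = Pb + 50 for each unit, where Pb is the price buyers pay.
Supply in terms of Pb becomes Qs = -101 + 6(Pb + 50) = 199 + 6Pb. Setting this equal to demand: 1209 - 4Pb = 199 + 6Pb, so Pb = 101.
Sellers receive Ps = 101 + 50 = 151; Q' = 1209 − 4·101 = 805.
Government outlay = subsidy × quantity = 50 × 805 = 40250.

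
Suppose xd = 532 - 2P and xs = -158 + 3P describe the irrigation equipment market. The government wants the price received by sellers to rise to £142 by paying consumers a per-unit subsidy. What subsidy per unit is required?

At a seller price of 142, quantity supplied is -158 + 3·142 = 268.
Buyers absorb 268 only when they pay Pb with 532 − 2·Pb = 268, i.e. Pb = 132.
s = Ps − Pb = 142 − 132 = 10.

Required subsidy s = £10 per unit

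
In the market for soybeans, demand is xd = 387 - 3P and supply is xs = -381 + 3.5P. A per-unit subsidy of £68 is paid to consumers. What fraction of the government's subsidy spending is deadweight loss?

Pre-subsidy: 387 - 3P = -381 + 3.5P gives P* = 1536/13, x* = 423/13.
With the rebate, buyers effectively pay Pb = Ps − 68, where Ps is the price sellers receive.
Demand in terms of Ps becomes xd = 387 − 3(Ps − 68) = 591 - 3Ps. Setting this equal to supply: 591 - 3Ps = -381 + 3.5Ps, so Ps = 1944/13.
Buyers pay Pb = 1944/13 − 68 = 1060/13; x' = -381 + 3.5·(1944/13) = 1851/13.
ΔCS = ½(423/13 + 1851/13)(1536/13 − 1060/13) = 541212/169; ΔPS = ½(423/13 + 1851/13)(1944/13 − 1536/13) = 463896/169.
Government spending = 68 × 1851/13 = 125868/13.
DWL = ½ × 68 × (1851/13 − 423/13) = 48552/13; fraction = (48552/13) / (125868/13) = 238/617.

DWL / government spending = 238/617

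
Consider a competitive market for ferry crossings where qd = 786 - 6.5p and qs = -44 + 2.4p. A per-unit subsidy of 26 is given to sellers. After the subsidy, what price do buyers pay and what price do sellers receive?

Buyers pay 7676/89; sellers receive 9990/89

Pre-subsidy: 786 - 6.5p = -44 + 2.4p gives p* = 8300/89, q* = 16004/89.
With the subsidy, sellers receive ps = pb + 26 for each unit, where pb is the price buyers pay.
Supply in terms of pb becomes qs = -44 + 2.4(pb + 26) = 18.4 + 2.4pb. Setting this equal to demand: 786 - 6.5pb = 18.4 + 2.4pb, so pb = 7676/89.
Sellers receive ps = 7676/89 + 26 = 9990/89; q' = 786 − 6.5·(7676/89) = 20060/89.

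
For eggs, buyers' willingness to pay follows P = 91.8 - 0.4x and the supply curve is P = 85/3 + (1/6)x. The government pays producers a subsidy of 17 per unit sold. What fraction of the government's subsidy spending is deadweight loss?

DWL / government spending = 15/142

Pre-subsidy: 91.8 - 0.4x = 85/3 + (1/6)x gives x* = 112 and P* = 47.
With the subsidy, sellers receive Ps = Pb + 17 for each unit, where Pb is the price buyers pay.
On the curves, Pb = 91.8 - 0.4x and Ps = 85/3 + (1/6)x; the wedge Ps − Pb = 17 gives 85/3 + (1/6)x − (91.8 - 0.4x) = 17, so x' = 142.
Then Pb = 91.8 − 0.4·142 = 35 and Ps = 85/3 + (1/6)·142 = 52.
ΔCS = ½(112 + 142)(47 − 35) = 1524; ΔPS = ½(112 + 142)(52 − 47) = 635.
Government spending = 17 × 142 = 2414.
DWL = ½ × 17 × (142 − 112) = 255; fraction = 255 / 2414 = 15/142.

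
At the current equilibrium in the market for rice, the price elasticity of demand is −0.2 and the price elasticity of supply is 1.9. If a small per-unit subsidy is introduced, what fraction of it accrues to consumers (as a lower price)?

Consumer share = 19/21

For a small subsidy around the equilibrium, the benefit split depends on the relative slopes, which at a point are proportional to the elasticities.
Buyer share = εs/(εs + |εd|) = 1.9/(1.9 + 0.2) = 19/21; seller share = |εd|/(εs + |εd|) = 2/21.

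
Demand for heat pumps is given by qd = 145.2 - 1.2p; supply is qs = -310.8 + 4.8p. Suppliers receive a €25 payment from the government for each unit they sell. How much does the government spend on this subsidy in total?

Government cost = €1950

Pre-subsidy: 145.2 - 1.2p = -310.8 + 4.8p gives p* = 76, q* = 54.
With the subsidy, sellers receive ps = pb + 25 for each unit, where pb is the price buyers pay.
Supply in terms of pb becomes qs = -310.8 + 4.8(pb + 25) = -190.8 + 4.8pb. Setting this equal to demand: 145.2 - 1.2pb = -190.8 + 4.8pb, so pb = 56.
Sellers receive ps = 56 + 25 = 81; q' = 145.2 − 1.2·56 = 78.
Government outlay = subsidy × quantity = 25 × 78 = 1950.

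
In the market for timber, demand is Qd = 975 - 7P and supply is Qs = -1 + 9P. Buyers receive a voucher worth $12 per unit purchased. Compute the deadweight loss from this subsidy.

Pre-subsidy: 975 - 7P = -1 + 9P gives P* = 61, Q* = 548.
With the rebate, buyers effectively pay Pb = Ps − 12, where Ps is the price sellers receive.
Demand in terms of Ps becomes Qd = 975 − 7(Ps − 12) = 1059 - 7Ps. Setting this equal to supply: 1059 - 7Ps = -1 + 9Ps, so Ps = 66.25.
Buyers pay Pb = 66.25 − 12 = 54.25; Q' = -1 + 9·66.25 = 595.25.
The subsidy expands output by 595.25 − 548 = 47.25 past the efficient level; on those units the gap between marginal cost and willingness to pay runs from 0 up to 12.
DWL = ½ × 12 × 47.25 = 283.5.

Deadweight loss = $283.5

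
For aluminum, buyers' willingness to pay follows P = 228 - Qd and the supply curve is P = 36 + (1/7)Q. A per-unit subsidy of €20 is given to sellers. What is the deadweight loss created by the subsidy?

Pre-subsidy: 228 - Q = 36 + (1/7)Q gives Q* = 168 and P* = 60.
With the subsidy, sellers receive Ps = Pb + 20 for each unit, where Pb is the price buyers pay.
On the curves, Pb = 228 - Q and Ps = 36 + (1/7)Q; the wedge Ps − Pb = 20 gives 36 + (1/7)Q − (228 - Q) = 20, so Q' = 185.5.
Then Pb = 228 − 1·185.5 = 42.5 and Ps = 36 + (1/7)·185.5 = 62.5.
The subsidy expands output by 185.5 − 168 = 17.5 past the efficient level; on those units the gap between marginal cost and willingness to pay runs from 0 up to 20.
DWL = ½ × 20 × 17.5 = 175.

Deadweight loss = €175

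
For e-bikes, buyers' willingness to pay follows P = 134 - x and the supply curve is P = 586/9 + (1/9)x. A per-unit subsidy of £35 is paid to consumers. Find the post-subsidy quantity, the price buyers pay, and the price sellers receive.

x' = 93.5; buyers pay £40.5; sellers receive £75.5

Pre-subsidy: 134 - x = 586/9 + (1/9)x gives x* = 62 and P* = 72.
With the rebate, buyers effectively pay Pb = Ps − 35, where Ps is the price sellers receive.
On the curves, Pb = 134 - x and Ps = 586/9 + (1/9)x; the wedge Ps − Pb = 35 gives 586/9 + (1/9)x − (134 - x) = 35, so x' = 93.5.
Then Pb = 134 − 1·93.5 = 40.5 and Ps = 586/9 + (1/9)·93.5 = 75.5.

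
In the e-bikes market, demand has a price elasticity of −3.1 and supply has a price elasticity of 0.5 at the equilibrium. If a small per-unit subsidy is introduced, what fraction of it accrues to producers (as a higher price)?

Producer share = 31/36

For a small subsidy around the equilibrium, the benefit split depends on the relative slopes, which at a point are proportional to the elasticities.
Buyer share = εs/(εs + |εd|) = 0.5/(0.5 + 3.1) = 5/36; seller share = |εd|/(εs + |εd|) = 31/36.
So producers capture 31/36 of the subsidy.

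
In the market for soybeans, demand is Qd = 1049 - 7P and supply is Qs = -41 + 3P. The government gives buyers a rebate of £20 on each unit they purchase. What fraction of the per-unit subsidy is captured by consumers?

Pre-subsidy: 1049 - 7P = -41 + 3P gives P* = 109, Q* = 286.
With the rebate, buyers effectively pay Pb = Ps − 20, where Ps is the price sellers receive.
Demand in terms of Ps becomes Qd = 1049 − 7(Ps − 20) = 1189 - 7Ps. Setting this equal to supply: 1189 - 7Ps = -41 + 3Ps, so Ps = 123.
Buyers pay Pb = 123 − 20 = 103; Q' = -41 + 3·123 = 328.
Buyers' price falls by P* − Pb = 109 − 103 = 6; sellers' price rises by Ps − P* = 123 − 109 = 14.
So consumers capture 6/20 = 0.3 of each unit of subsidy.

Consumer share = 0.3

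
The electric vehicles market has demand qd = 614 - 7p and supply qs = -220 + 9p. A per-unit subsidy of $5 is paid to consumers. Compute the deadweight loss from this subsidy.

Deadweight loss = $49.21875

Pre-subsidy: 614 - 7p = -220 + 9p gives p* = 52.125, q* = 249.125.
With the rebate, buyers effectively pay pb = ps − 5, where ps is the price sellers receive.
Demand in terms of ps becomes qd = 614 − 7(ps − 5) = 649 - 7ps. Setting this equal to supply: 649 - 7ps = -220 + 9ps, so ps = 54.3125.
Buyers pay pb = 54.3125 − 5 = 49.3125; q' = -220 + 9·54.3125 = 268.8125.
The subsidy expands output by 268.8125 − 249.125 = 19.6875 past the efficient level; on those units the gap between marginal cost and willingness to pay runs from 0 up to 5.
DWL = ½ × 5 × 19.6875 = 49.21875.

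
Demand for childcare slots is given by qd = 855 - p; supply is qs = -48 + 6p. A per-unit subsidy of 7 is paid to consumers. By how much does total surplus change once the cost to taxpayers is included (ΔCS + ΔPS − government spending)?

Net change in total surplus = -21

Pre-subsidy: 855 - p = -48 + 6p gives p* = 129, q* = 726.
With the rebate, buyers effectively pay pb = ps − 7, where ps is the price sellers receive.
Demand in terms of ps becomes qd = 855 − 1(ps − 7) = 862 - ps. Setting this equal to supply: 862 - ps = -48 + 6ps, so ps = 130.
Buyers pay pb = 130 − 7 = 123; q' = -48 + 6·130 = 732.
ΔCS = ½(726 + 732)(129 − 123) = 4374; ΔPS = ½(726 + 732)(130 − 129) = 729.
Government spending = 7 × 732 = 5124.
Net change = 4374 + 729 − 5124 = -21. The loss equals the DWL triangle ½·7·6.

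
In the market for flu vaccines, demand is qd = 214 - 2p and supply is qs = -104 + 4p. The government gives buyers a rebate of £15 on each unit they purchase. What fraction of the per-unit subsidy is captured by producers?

Pre-subsidy: 214 - 2p = -104 + 4p gives p* = 53, q* = 108.
With the rebate, buyers effectively pay pb = ps − 15, where ps is the price sellers receive.
Demand in terms of ps becomes qd = 214 − 2(ps − 15) = 244 - 2ps. Setting this equal to supply: 244 - 2ps = -104 + 4ps, so ps = 58.
Buyers pay pb = 58 − 15 = 43; q' = -104 + 4·58 = 128.
Buyers' price falls by p* − pb = 53 − 43 = 10; sellers' price rises by ps − p* = 58 − 53 = 5.
So producers capture 5/15 = 1/3 of each unit of subsidy.

Producer share = 1/3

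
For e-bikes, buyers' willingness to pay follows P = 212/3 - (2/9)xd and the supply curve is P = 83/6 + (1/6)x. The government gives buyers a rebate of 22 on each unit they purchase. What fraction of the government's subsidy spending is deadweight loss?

Pre-subsidy: 212/3 - (2/9)x = 83/6 + (1/6)x gives x* = 1023/7 and P* = 802/21.
With the rebate, buyers effectively pay Pb = Ps − 22, where Ps is the price sellers receive.
On the curves, Pb = 212/3 - (2/9)x and Ps = 83/6 + (1/6)x; the wedge Ps − Pb = 22 gives 83/6 + (1/6)x − (212/3 - (2/9)x) = 22, so x' = 1419/7.
Then Pb = 212/3 − (2/9)·(1419/7) = 538/21 and Ps = 83/6 + (1/6)·(1419/7) = 1000/21.
ΔCS = ½(1023/7 + 1419/7)(802/21 − 538/21) = 107448/49; ΔPS = ½(1023/7 + 1419/7)(1000/21 − 802/21) = 80586/49.
Government spending = 22 × 1419/7 = 31218/7.
DWL = ½ × 22 × (1419/7 − 1023/7) = 4356/7; fraction = (4356/7) / (31218/7) = 6/43.

DWL / government spending = 6/43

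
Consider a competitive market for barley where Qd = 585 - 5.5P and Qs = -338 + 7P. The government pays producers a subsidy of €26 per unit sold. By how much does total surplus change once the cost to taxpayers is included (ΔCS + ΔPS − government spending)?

Pre-subsidy: 585 - 5.5P = -338 + 7P gives P* = 73.84, Q* = 178.88.
With the subsidy, sellers receive Ps = Pb + 26 for each unit, where Pb is the price buyers pay.
Supply in terms of Pb becomes Qs = -338 + 7(Pb + 26) = -156 + 7Pb. Setting this equal to demand: 585 - 5.5Pb = -156 + 7Pb, so Pb = 59.28.
Sellers receive Ps = 59.28 + 26 = 85.28; Q' = 585 − 5.5·59.28 = 258.96.
ΔCS = ½(178.88 + 258.96)(73.84 − 59.28) = 3187.4752; ΔPS = ½(178.88 + 258.96)(85.28 − 73.84) = 2504.4448.
Government spending = 26 × 258.96 = 6732.96.
Net change = 3187.4752 + 2504.4448 − 6732.96 = -1041.04. The loss equals the DWL triangle ½·26·80.08.

Net change in total surplus = -€1041.04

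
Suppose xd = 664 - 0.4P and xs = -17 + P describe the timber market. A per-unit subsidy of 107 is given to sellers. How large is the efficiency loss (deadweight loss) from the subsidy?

Pre-subsidy: 664 - 0.4P = -17 + P gives P* = 3405/7, x* = 3286/7.
With the subsidy, sellers receive Ps = Pb + 107 for each unit, where Pb is the price buyers pay.
Supply in terms of Pb becomes xs = -17 + 1(Pb + 107) = 90 + Pb. Setting this equal to demand: 664 - 0.4Pb = 90 + Pb, so Pb = 410.
Sellers receive Ps = 410 + 107 = 517; x' = 664 − 0.4·410 = 500.
The subsidy expands output by 500 − 3286/7 = 214/7 past the efficient level; on those units the gap between marginal cost and willingness to pay runs from 0 up to 107.
DWL = ½ × 107 × 214/7 = 11449/7.

Deadweight loss = 11449/7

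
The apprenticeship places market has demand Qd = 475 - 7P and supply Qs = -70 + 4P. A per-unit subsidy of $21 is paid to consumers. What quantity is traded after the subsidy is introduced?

Q' = 1998/11

Pre-subsidy: 475 - 7P = -70 + 4P gives P* = 545/11, Q* = 1410/11.
With the rebate, buyers effectively pay Pb = Ps − 21, where Ps is the price sellers receive.
Demand in terms of Ps becomes Qd = 475 − 7(Ps − 21) = 622 - 7Ps. Setting this equal to supply: 622 - 7Ps = -70 + 4Ps, so Ps = 692/11.
Buyers pay Pb = 692/11 − 21 = 461/11; Q' = -70 + 4·(692/11) = 1998/11.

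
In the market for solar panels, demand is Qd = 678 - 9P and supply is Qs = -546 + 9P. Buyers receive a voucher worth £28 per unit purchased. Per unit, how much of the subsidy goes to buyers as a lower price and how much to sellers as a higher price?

Pre-subsidy: 678 - 9P = -546 + 9P gives P* = 68, Q* = 66.
With the rebate, buyers effectively pay Pb = Ps − 28, where Ps is the price sellers receive.
Demand in terms of Ps becomes Qd = 678 − 9(Ps − 28) = 930 - 9Ps. Setting this equal to supply: 930 - 9Ps = -546 + 9Ps, so Ps = 82.
Buyers pay Pb = 82 − 28 = 54; Q' = -546 + 9·82 = 192.
Buyers' price falls by P* − Pb = 68 − 54 = 14; sellers' price rises by Ps − P* = 82 − 68 = 14.

Buyers gain £14 per unit; sellers gain £14 per unit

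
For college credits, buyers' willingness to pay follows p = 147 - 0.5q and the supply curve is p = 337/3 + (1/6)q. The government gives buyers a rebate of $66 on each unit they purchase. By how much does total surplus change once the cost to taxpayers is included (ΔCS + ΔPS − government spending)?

Pre-subsidy: 147 - 0.5q = 337/3 + (1/6)q gives q* = 52 and p* = 121.
With the rebate, buyers effectively pay pb = ps − 66, where ps is the price sellers receive.
On the curves, pb = 147 - 0.5q and ps = 337/3 + (1/6)q; the wedge ps − pb = 66 gives 337/3 + (1/6)q − (147 - 0.5q) = 66, so q' = 151.
Then pb = 147 − 0.5·151 = 71.5 and ps = 337/3 + (1/6)·151 = 137.5.
ΔCS = ½(52 + 151)(121 − 71.5) = 5024.25; ΔPS = ½(52 + 151)(137.5 − 121) = 1674.75.
Government spending = 66 × 151 = 9966.
Net change = 5024.25 + 1674.75 − 9966 = -3267. The loss equals the DWL triangle ½·66·99.

Net change in total surplus = -$3267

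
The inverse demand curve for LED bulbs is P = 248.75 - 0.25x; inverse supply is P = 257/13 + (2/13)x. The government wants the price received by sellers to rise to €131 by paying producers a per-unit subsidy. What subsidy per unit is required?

Required subsidy s = €63 per unit

At a seller price of 131, quantity supplied is -128.5 + 6.5·131 = 723.
Buyers absorb 723 only when they pay Pb = 248.75 − 0.25·723 = 68.
s = Ps − Pb = 131 − 68 = 63.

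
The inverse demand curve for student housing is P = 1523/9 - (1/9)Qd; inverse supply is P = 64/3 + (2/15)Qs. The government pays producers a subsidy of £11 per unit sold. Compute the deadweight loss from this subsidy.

Pre-subsidy: 1523/9 - (1/9)Q = 64/3 + (2/15)Q gives Q* = 605 and P* = 102.
With the subsidy, sellers receive Ps = Pb + 11 for each unit, where Pb is the price buyers pay.
On the curves, Pb = 1523/9 - (1/9)Q and Ps = 64/3 + (2/15)Q; the wedge Ps − Pb = 11 gives 64/3 + (2/15)Q − (1523/9 - (1/9)Q) = 11, so Q' = 650.
Then Pb = 1523/9 − (1/9)·650 = 97 and Ps = 64/3 + (2/15)·650 = 108.
The subsidy expands output by 650 − 605 = 45 past the efficient level; on those units the gap between marginal cost and willingness to pay runs from 0 up to 11.
DWL = ½ × 11 × 45 = 247.5.

Deadweight loss = £247.5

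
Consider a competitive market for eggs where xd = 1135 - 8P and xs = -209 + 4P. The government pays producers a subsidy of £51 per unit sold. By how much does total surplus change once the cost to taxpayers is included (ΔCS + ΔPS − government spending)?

Pre-subsidy: 1135 - 8P = -209 + 4P gives P* = 112, x* = 239.
With the subsidy, sellers receive Ps = Pb + 51 for each unit, where Pb is the price buyers pay.
Supply in terms of Pb becomes xs = -209 + 4(Pb + 51) = -5 + 4Pb. Setting this equal to demand: 1135 - 8Pb = -5 + 4Pb, so Pb = 95.
Sellers receive Ps = 95 + 51 = 146; x' = 1135 − 8·95 = 375.
ΔCS = ½(239 + 375)(112 − 95) = 5219; ΔPS = ½(239 + 375)(146 − 112) = 10438.
Government spending = 51 × 375 = 19125.
Net change = 5219 + 10438 − 19125 = -3468. The loss equals the DWL triangle ½·51·136.

Net change in total surplus = -£3468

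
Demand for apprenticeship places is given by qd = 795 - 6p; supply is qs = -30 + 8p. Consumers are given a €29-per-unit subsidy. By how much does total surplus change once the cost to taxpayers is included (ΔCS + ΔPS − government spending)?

Net change in total surplus = -10092/7

Pre-subsidy: 795 - 6p = -30 + 8p gives p* = 825/14, q* = 3090/7.
With the rebate, buyers effectively pay pb = ps − 29, where ps is the price sellers receive.
Demand in terms of ps becomes qd = 795 − 6(ps − 29) = 969 - 6ps. Setting this equal to supply: 969 - 6ps = -30 + 8ps, so ps = 999/14.
Buyers pay pb = 999/14 − 29 = 593/14; q' = -30 + 8·(999/14) = 3786/7.
ΔCS = ½(3090/7 + 3786/7)(825/14 − 593/14) = 398808/49; ΔPS = ½(3090/7 + 3786/7)(999/14 − 825/14) = 299106/49.
Government spending = 29 × 3786/7 = 109794/7.
Net change = 398808/49 + 299106/49 − 109794/7 = -10092/7. The loss equals the DWL triangle ½·29·696/7.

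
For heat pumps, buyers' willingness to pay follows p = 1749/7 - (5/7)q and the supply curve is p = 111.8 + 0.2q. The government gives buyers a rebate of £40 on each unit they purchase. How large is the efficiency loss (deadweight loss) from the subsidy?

Pre-subsidy: 1749/7 - (5/7)q = 111.8 + 0.2q gives q* = 151 and p* = 142.
With the rebate, buyers effectively pay pb = ps − 40, where ps is the price sellers receive.
On the curves, pb = 1749/7 - (5/7)q and ps = 111.8 + 0.2q; the wedge ps − pb = 40 gives 111.8 + 0.2q − (1749/7 - (5/7)q) = 40, so q' = 194.75.
Then pb = 1749/7 − (5/7)·194.75 = 110.75 and ps = 111.8 + 0.2·194.75 = 150.75.
The subsidy expands output by 194.75 − 151 = 43.75 past the efficient level; on those units the gap between marginal cost and willingness to pay runs from 0 up to 40.
DWL = ½ × 40 × 43.75 = 875.

Deadweight loss = £875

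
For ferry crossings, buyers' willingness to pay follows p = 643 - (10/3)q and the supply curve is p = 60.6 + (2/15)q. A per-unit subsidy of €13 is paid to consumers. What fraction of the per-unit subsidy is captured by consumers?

Consumer share = 25/26

Pre-subsidy: 643 - (10/3)q = 60.6 + (2/15)q gives q* = 168 and p* = 83.
With the rebate, buyers effectively pay pb = ps − 13, where ps is the price sellers receive.
On the curves, pb = 643 - (10/3)q and ps = 60.6 + (2/15)q; the wedge ps − pb = 13 gives 60.6 + (2/15)q − (643 - (10/3)q) = 13, so q' = 171.75.
Then pb = 643 − (10/3)·171.75 = 70.5 and ps = 60.6 + (2/15)·171.75 = 83.5.
Buyers' price falls by p* − pb = 83 − 70.5 = 12.5; sellers' price rises by ps − p* = 83.5 − 83 = 0.5.
So consumers capture 12.5/13 = 25/26 of each unit of subsidy.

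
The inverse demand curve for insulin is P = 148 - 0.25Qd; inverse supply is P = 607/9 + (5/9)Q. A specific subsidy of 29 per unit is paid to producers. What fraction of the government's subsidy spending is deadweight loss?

Pre-subsidy: 148 - 0.25Q = 607/9 + (5/9)Q gives Q* = 100 and P* = 123.
With the subsidy, sellers receive Ps = Pb + 29 for each unit, where Pb is the price buyers pay.
On the curves, Pb = 148 - 0.25Q and Ps = 607/9 + (5/9)Q; the wedge Ps − Pb = 29 gives 607/9 + (5/9)Q − (148 - 0.25Q) = 29, so Q' = 136.
Then Pb = 148 − 0.25·136 = 114 and Ps = 607/9 + (5/9)·136 = 143.
ΔCS = ½(100 + 136)(123 − 114) = 1062; ΔPS = ½(100 + 136)(143 − 123) = 2360.
Government spending = 29 × 136 = 3944.
DWL = ½ × 29 × (136 − 100) = 522; fraction = 522 / 3944 = 9/68.

DWL / government spending = 9/68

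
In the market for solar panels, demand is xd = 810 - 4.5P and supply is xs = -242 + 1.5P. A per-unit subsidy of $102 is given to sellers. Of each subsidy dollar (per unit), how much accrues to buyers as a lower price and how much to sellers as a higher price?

Pre-subsidy: 810 - 4.5P = -242 + 1.5P gives P* = 526/3, x* = 21.
With the subsidy, sellers receive Ps = Pb + 102 for each unit, where Pb is the price buyers pay.
Supply in terms of Pb becomes xs = -242 + 1.5(Pb + 102) = -89 + 1.5Pb. Setting this equal to demand: 810 - 4.5Pb = -89 + 1.5Pb, so Pb = 899/6.
Sellers receive Ps = 899/6 + 102 = 1511/6; x' = 810 − 4.5·(899/6) = 135.75.
Buyers' price falls by P* − Pb = 526/3 − 899/6 = 25.5; sellers' price rises by Ps − P* = 1511/6 − 526/3 = 76.5.

Buyers gain $25.5 per unit; sellers gain $76.5 per unit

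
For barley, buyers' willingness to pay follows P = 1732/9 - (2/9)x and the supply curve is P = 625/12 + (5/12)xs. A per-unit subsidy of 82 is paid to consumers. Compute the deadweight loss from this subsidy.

Deadweight loss = 121032/23

Pre-subsidy: 1732/9 - (2/9)x = 625/12 + (5/12)x gives x* = 5053/23 and P* = 9910/69.
With the rebate, buyers effectively pay Pb = Ps − 82, where Ps is the price sellers receive.
On the curves, Pb = 1732/9 - (2/9)x and Ps = 625/12 + (5/12)x; the wedge Ps − Pb = 82 gives 625/12 + (5/12)x − (1732/9 - (2/9)x) = 82, so x' = 8005/23.
Then Pb = 1732/9 − (2/9)·(8005/23) = 7942/69 and Ps = 625/12 + (5/12)·(8005/23) = 13600/69.
The subsidy expands output by 8005/23 − 5053/23 = 2952/23 past the efficient level; on those units the gap between marginal cost and willingness to pay runs from 0 up to 82.
DWL = ½ × 82 × 2952/23 = 121032/23.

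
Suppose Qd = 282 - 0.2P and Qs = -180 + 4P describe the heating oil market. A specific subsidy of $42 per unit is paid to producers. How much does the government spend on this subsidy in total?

Pre-subsidy: 282 - 0.2P = -180 + 4P gives P* = 110, Q* = 260.
With the subsidy, sellers receive Ps = Pb + 42 for each unit, where Pb is the price buyers pay.
Supply in terms of Pb becomes Qs = -180 + 4(Pb + 42) = -12 + 4Pb. Setting this equal to demand: 282 - 0.2Pb = -12 + 4Pb, so Pb = 70.
Sellers receive Ps = 70 + 42 = 112; Q' = 282 − 0.2·70 = 268.
Government outlay = subsidy × quantity = 42 × 268 = 11256.

Government cost = $11256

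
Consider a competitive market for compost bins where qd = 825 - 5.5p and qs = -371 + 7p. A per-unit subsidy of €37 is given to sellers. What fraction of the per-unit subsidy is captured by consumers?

Consumer share = 0.56

Pre-subsidy: 825 - 5.5p = -371 + 7p gives p* = 95.68, q* = 298.76.
With the subsidy, sellers receive ps = pb + 37 for each unit, where pb is the price buyers pay.
Supply in terms of pb becomes qs = -371 + 7(pb + 37) = -112 + 7pb. Setting this equal to demand: 825 - 5.5pb = -112 + 7pb, so pb = 74.96.
Sellers receive ps = 74.96 + 37 = 111.96; q' = 825 − 5.5·74.96 = 412.72.
Buyers' price falls by p* − pb = 95.68 − 74.96 = 20.72; sellers' price rises by ps − p* = 111.96 − 95.68 = 16.28.
So consumers capture 20.72/37 = 0.56 of each unit of subsidy.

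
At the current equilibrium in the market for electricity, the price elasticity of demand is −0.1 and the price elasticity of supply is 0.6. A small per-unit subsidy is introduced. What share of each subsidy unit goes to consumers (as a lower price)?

Consumer share = 6/7

For a small subsidy around the equilibrium, the benefit split depends on the relative slopes, which at a point are proportional to the elasticities.
Buyer share = εs/(εs + |εd|) = 0.6/(0.6 + 0.1) = 6/7; seller share = |εd|/(εs + |εd|) = 1/7.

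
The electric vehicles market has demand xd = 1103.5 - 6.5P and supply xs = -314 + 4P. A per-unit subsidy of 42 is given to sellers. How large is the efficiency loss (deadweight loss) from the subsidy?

Pre-subsidy: 1103.5 - 6.5P = -314 + 4P gives P* = 135, x* = 226.
With the subsidy, sellers receive Ps = Pb + 42 for each unit, where Pb is the price buyers pay.
Supply in terms of Pb becomes xs = -314 + 4(Pb + 42) = -146 + 4Pb. Setting this equal to demand: 1103.5 - 6.5Pb = -146 + 4Pb, so Pb = 119.
Sellers receive Ps = 119 + 42 = 161; x' = 1103.5 − 6.5·119 = 330.
The subsidy expands output by 330 − 226 = 104 past the efficient level; on those units the gap between marginal cost and willingness to pay runs from 0 up to 42.
DWL = ½ × 42 × 104 = 2184.

Deadweight loss = 2184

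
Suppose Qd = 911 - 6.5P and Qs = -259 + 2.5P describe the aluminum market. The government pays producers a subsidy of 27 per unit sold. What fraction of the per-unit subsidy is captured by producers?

Pre-subsidy: 911 - 6.5P = -259 + 2.5P gives P* = 130, Q* = 66.
With the subsidy, sellers receive Ps = Pb + 27 for each unit, where Pb is the price buyers pay.
Supply in terms of Pb becomes Qs = -259 + 2.5(Pb + 27) = -191.5 + 2.5Pb. Setting this equal to demand: 911 - 6.5Pb = -191.5 + 2.5Pb, so Pb = 122.5.
Sellers receive Ps = 122.5 + 27 = 149.5; Q' = 911 − 6.5·122.5 = 114.75.
Buyers' price falls by P* − Pb = 130 − 122.5 = 7.5; sellers' price rises by Ps − P* = 149.5 − 130 = 19.5.
So producers capture 19.5/27 = 13/18 of each unit of subsidy.

Producer share = 13/18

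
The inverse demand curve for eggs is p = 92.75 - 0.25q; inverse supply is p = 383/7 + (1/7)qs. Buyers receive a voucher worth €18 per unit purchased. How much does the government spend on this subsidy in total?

Pre-subsidy: 92.75 - 0.25q = 383/7 + (1/7)q gives q* = 1065/11 and p* = 754/11.
With the rebate, buyers effectively pay pb = ps − 18, where ps is the price sellers receive.
On the curves, pb = 92.75 - 0.25q and ps = 383/7 + (1/7)q; the wedge ps − pb = 18 gives 383/7 + (1/7)q − (92.75 - 0.25q) = 18, so q' = 1569/11.
Then pb = 92.75 − 0.25·(1569/11) = 628/11 and ps = 383/7 + (1/7)·(1569/11) = 826/11.
Government outlay = subsidy × quantity = 18 × 1569/11 = 28242/11.

Government cost = 28242/11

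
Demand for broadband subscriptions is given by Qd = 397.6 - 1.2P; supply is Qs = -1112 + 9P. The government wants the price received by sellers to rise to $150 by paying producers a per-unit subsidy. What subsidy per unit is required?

Required subsidy s = $17 per unit

At a seller price of 150, quantity supplied is -1112 + 9·150 = 238.
Buyers absorb 238 only when they pay Pb with 397.6 − 1.2·Pb = 238, i.e. Pb = 133.
s = Ps − Pb = 150 − 133 = 17.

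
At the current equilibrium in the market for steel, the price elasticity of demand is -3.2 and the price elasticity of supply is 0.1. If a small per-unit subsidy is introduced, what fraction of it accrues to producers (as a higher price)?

For a small subsidy around the equilibrium, the benefit split depends on the relative slopes, which at a point are proportional to the elasticities.
Buyer share = εs/(εs + |εd|) = 0.1/(0.1 + 3.2) = 1/33; seller share = |εd|/(εs + |εd|) = 32/33.
So producers capture 32/33 of the subsidy.

Producer share = 32/33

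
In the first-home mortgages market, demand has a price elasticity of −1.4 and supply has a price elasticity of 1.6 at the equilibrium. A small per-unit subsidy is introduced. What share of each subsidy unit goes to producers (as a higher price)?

Producer share = 7/15

For a small subsidy around the equilibrium, the benefit split depends on the relative slopes, which at a point are proportional to the elasticities.
Buyer share = εs/(εs + |εd|) = 1.6/(1.6 + 1.4) = 8/15; seller share = |εd|/(εs + |εd|) = 7/15.
So producers capture 7/15 of the subsidy.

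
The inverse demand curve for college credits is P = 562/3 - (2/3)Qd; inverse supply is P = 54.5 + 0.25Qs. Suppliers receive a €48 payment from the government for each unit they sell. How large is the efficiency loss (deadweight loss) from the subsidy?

Deadweight loss = 13824/11

Pre-subsidy: 562/3 - (2/3)Q = 54.5 + 0.25Q gives Q* = 1594/11 and P* = 998/11.
With the subsidy, sellers receive Ps = Pb + 48 for each unit, where Pb is the price buyers pay.
On the curves, Pb = 562/3 - (2/3)Q and Ps = 54.5 + 0.25Q; the wedge Ps − Pb = 48 gives 54.5 + 0.25Q − (562/3 - (2/3)Q) = 48, so Q' = 2170/11.
Then Pb = 562/3 − (2/3)·(2170/11) = 614/11 and Ps = 54.5 + 0.25·(2170/11) = 1142/11.
The subsidy expands output by 2170/11 − 1594/11 = 576/11 past the efficient level; on those units the gap between marginal cost and willingness to pay runs from 0 up to 48.
DWL = ½ × 48 × 576/11 = 13824/11.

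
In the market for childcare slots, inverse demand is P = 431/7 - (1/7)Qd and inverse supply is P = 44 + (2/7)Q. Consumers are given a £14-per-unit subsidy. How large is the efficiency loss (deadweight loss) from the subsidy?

Deadweight loss = 686/3

Pre-subsidy: 431/7 - (1/7)Q = 44 + (2/7)Q gives Q* = 41 and P* = 390/7.
With the rebate, buyers effectively pay Pb = Ps − 14, where Ps is the price sellers receive.
On the curves, Pb = 431/7 - (1/7)Q and Ps = 44 + (2/7)Q; the wedge Ps − Pb = 14 gives 44 + (2/7)Q − (431/7 - (1/7)Q) = 14, so Q' = 221/3.
Then Pb = 431/7 − (1/7)·(221/3) = 1072/21 and Ps = 44 + (2/7)·(221/3) = 1366/21.
The subsidy expands output by 221/3 − 41 = 98/3 past the efficient level; on those units the gap between marginal cost and willingness to pay runs from 0 up to 14.
DWL = ½ × 14 × 98/3 = 686/3.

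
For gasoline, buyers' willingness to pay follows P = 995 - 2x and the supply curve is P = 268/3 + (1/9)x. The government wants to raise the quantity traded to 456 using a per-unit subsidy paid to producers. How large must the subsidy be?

Required subsidy s = 57 per unit

At x = 456, from the demand curve buyers pay Pb = 995 − 2·456 = 83; from the supply curve sellers need Ps = 268/3 + (1/9)·456 = 140.
The subsidy must fill the gap: s = Ps − Pb = 140 − 83 = 57.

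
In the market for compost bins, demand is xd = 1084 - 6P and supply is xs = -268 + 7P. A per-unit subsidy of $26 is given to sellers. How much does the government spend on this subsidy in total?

Government cost = $14144

Pre-subsidy: 1084 - 6P = -268 + 7P gives P* = 104, x* = 460.
With the subsidy, sellers receive Ps = Pb + 26 for each unit, where Pb is the price buyers pay.
Supply in terms of Pb becomes xs = -268 + 7(Pb + 26) = -86 + 7Pb. Setting this equal to demand: 1084 - 6Pb = -86 + 7Pb, so Pb = 90.
Sellers receive Ps = 90 + 26 = 116; x' = 1084 − 6·90 = 544.
Government outlay = subsidy × quantity = 26 × 544 = 14144.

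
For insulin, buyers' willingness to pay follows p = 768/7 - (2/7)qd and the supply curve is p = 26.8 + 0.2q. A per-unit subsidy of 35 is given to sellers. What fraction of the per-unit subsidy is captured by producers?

Pre-subsidy: 768/7 - (2/7)q = 26.8 + 0.2q gives q* = 2902/17 and p* = 1036/17.
With the subsidy, sellers receive ps = pb + 35 for each unit, where pb is the price buyers pay.
On the curves, pb = 768/7 - (2/7)q and ps = 26.8 + 0.2q; the wedge ps − pb = 35 gives 26.8 + 0.2q − (768/7 - (2/7)q) = 35, so q' = 4127/17.
Then pb = 768/7 − (2/7)·(4127/17) = 686/17 and ps = 26.8 + 0.2·(4127/17) = 1281/17.
Buyers' price falls by p* − pb = 1036/17 − 686/17 = 350/17; sellers' price rises by ps − p* = 1281/17 − 1036/17 = 245/17.
So producers capture (245/17)/35 = 7/17 of each unit of subsidy.

Producer share = 7/17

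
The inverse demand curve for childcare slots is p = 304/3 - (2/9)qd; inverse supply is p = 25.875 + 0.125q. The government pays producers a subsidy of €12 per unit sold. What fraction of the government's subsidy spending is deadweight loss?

Pre-subsidy: 304/3 - (2/9)q = 25.875 + 0.125q gives q* = 217.32 and p* = 53.04.
With the subsidy, sellers receive ps = pb + 12 for each unit, where pb is the price buyers pay.
On the curves, pb = 304/3 - (2/9)q and ps = 25.875 + 0.125q; the wedge ps − pb = 12 gives 25.875 + 0.125q − (304/3 - (2/9)q) = 12, so q' = 251.88.
Then pb = 304/3 − (2/9)·251.88 = 45.36 and ps = 25.875 + 0.125·251.88 = 57.36.
ΔCS = ½(217.32 + 251.88)(53.04 − 45.36) = 1801.728; ΔPS = ½(217.32 + 251.88)(57.36 − 53.04) = 1013.472.
Government spending = 12 × 251.88 = 3022.56.
DWL = ½ × 12 × (251.88 − 217.32) = 207.36; fraction = 207.36 / 3022.56 = 144/2099.

DWL / government spending = 144/2099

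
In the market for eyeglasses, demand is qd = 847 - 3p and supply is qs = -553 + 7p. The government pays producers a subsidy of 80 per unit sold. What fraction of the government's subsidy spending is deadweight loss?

DWL / government spending = 12/85

Pre-subsidy: 847 - 3p = -553 + 7p gives p* = 140, q* = 427.
With the subsidy, sellers receive ps = pb + 80 for each unit, where pb is the price buyers pay.
Supply in terms of pb becomes qs = -553 + 7(pb + 80) = 7 + 7pb. Setting this equal to demand: 847 - 3pb = 7 + 7pb, so pb = 84.
Sellers receive ps = 84 + 80 = 164; q' = 847 − 3·84 = 595.
ΔCS = ½(427 + 595)(140 − 84) = 28616; ΔPS = ½(427 + 595)(164 − 140) = 12264.
Government spending = 80 × 595 = 47600.
DWL = ½ × 80 × (595 − 427) = 6720; fraction = 6720 / 47600 = 12/85.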